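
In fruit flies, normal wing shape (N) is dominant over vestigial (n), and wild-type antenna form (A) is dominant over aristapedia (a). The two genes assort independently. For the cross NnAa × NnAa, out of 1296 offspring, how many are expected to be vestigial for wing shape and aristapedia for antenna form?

Dihybrid cross NnAa × NnAa — consider each gene separately:
wing shape: Nn × Nn → 1 NN, 2 Nn, 1 nn → 3 N_ : 1 nn (out of 4)
antenna form: Aa × Aa → 1 AA, 2 Aa, 1 aa → 3 A_ : 1 aa (out of 4)
Looking for: vestigial (nn) and aristapedia (aa)
P(vestigial) = 1/4, P(aristapedia) = 1/4
P(both) = 1/4 × 1/4 = 1/16
Expected count = 1/16 × 1296 = 81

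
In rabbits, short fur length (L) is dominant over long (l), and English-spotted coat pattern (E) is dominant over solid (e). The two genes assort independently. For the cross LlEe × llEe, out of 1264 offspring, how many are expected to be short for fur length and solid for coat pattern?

Dihybrid cross LlEe × llEe — consider each gene separately:
fur length: Ll × ll → 2 Ll, 2 ll → 2 L_ : 2 ll (out of 4)
coat pattern: Ee × Ee → 1 EE, 2 Ee, 1 ee → 3 E_ : 1 ee (out of 4)
Looking for: short (L_) and solid (ee)
P(short) = 2/4, P(solid) = 1/4
P(both) = 2/4 × 1/4 = 2/16 = 1/8
Expected count = 1/8 × 1264 = 158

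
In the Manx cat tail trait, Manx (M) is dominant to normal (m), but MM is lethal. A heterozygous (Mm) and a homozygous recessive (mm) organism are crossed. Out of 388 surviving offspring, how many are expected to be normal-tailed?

Cross: Mm × mm
Punnett square offspring (before lethality): 2 Mm, 2 mm
No MM offspring are produced in this cross.
normal-tailed: 2 out of 4 → fraction 1/2
Expected count = 1/2 × 388 = 194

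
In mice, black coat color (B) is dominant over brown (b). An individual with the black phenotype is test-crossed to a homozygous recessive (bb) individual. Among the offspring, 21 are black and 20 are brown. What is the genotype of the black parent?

Test cross: ? × bb
Offspring: 21 black, 20 brown — approximately 1:1.
A 1:1 ratio in a test cross indicates the unknown parent is heterozygous (Bb).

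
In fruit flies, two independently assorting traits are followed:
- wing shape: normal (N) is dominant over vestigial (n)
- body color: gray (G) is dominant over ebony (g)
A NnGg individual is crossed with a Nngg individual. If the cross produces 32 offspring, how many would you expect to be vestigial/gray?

Dihybrid cross NnGg × Nngg — consider each gene separately:
wing shape: Nn × Nn → 1 NN, 2 Nn, 1 nn → 3 N_ : 1 nn (out of 4)
body color: Gg × gg → 2 Gg, 2 gg → 2 G_ : 2 gg (out of 4)
Combine (counts out of 4 × 4 = 16): normal/gray (N_G_) = 3×2 = 6; normal/ebony (N_gg) = 3×2 = 6; vestigial/gray (nnG_) = 1×2 = 2; vestigial/ebony (nngg) = 1×2 = 2
Phenotype counts (out of 16): 6 normal/gray, 6 normal/ebony, 2 vestigial/gray, 2 vestigial/ebony
vestigial/gray: 2 out of 16 → fraction 1/8
Expected count = 1/8 × 32 = 4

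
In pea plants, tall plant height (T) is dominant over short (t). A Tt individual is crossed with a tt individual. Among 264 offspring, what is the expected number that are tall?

Punnett square for Tt × tt:
Offspring genotypes: 2 Tt, 2 tt
tall: 2, short: 2
tall: 2 out of 4 → fraction 1/2
Expected count = 1/2 × 264 = 132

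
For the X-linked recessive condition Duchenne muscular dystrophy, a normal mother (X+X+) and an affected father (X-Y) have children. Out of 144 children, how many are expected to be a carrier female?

Cross: X+X+ × X-Y
Offspring: 2 X+X-, 2 X+Y
Probability of a carrier female: 2/4 = 1/2
Expected count = 1/2 × 144 = 72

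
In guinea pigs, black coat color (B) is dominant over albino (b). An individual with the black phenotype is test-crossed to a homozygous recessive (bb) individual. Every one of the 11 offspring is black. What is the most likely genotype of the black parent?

Test cross: ? × bb
All offspring are black.
If the unknown parent were heterozygous (Bb), about half of 11 offspring would be albino; none are. The unknown parent is most likely homozygous dominant (BB).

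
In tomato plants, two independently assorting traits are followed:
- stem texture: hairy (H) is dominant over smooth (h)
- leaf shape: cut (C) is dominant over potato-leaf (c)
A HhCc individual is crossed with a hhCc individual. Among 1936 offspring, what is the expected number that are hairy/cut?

Dihybrid cross HhCc × hhCc — consider each gene separately:
stem texture: Hh × hh → 2 Hh, 2 hh → 2 H_ : 2 hh (out of 4)
leaf shape: Cc × Cc → 1 CC, 2 Cc, 1 cc → 3 C_ : 1 cc (out of 4)
Combine (counts out of 4 × 4 = 16): hairy/cut (H_C_) = 2×3 = 6; hairy/potato-leaf (H_cc) = 2×1 = 2; smooth/cut (hhC_) = 2×3 = 6; smooth/potato-leaf (hhcc) = 2×1 = 2
Phenotype counts (out of 16): 6 hairy/cut, 2 hairy/potato-leaf, 6 smooth/cut, 2 smooth/potato-leaf
hairy/cut: 6 out of 16 → fraction 3/8
Expected count = 3/8 × 1936 = 726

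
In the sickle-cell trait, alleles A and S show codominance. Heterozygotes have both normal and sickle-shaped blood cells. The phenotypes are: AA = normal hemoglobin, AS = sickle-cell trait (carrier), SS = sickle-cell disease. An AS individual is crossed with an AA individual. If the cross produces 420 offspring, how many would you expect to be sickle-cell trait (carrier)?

Punnett square for AS × AA:
Offspring genotypes: 2 AA, 2 AS
Phenotype counts: 2 normal hemoglobin, 2 sickle-cell trait (carrier)
sickle-cell trait (carrier): 2 out of 4 → fraction 1/2
Expected count = 1/2 × 420 = 210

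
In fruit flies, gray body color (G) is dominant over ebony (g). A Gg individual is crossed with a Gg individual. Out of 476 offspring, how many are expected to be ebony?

Punnett square for Gg × Gg:
Offspring genotypes: 1 GG, 2 Gg, 1 gg
gray: 3, ebony: 1
ebony: 1 out of 4 → fraction 1/4
Expected count = 1/4 × 476 = 119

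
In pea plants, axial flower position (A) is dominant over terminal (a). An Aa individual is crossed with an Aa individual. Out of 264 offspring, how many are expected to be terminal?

Punnett square for Aa × Aa:
Offspring genotypes: 1 AA, 2 Aa, 1 aa
axial: 3, terminal: 1
terminal: 1 out of 4 → fraction 1/4
Expected count = 1/4 × 264 = 66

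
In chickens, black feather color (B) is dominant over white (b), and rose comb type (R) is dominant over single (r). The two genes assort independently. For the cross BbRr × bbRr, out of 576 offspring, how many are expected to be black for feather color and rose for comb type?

Dihybrid cross BbRr × bbRr — consider each gene separately:
feather color: Bb × bb → 2 Bb, 2 bb → 2 B_ : 2 bb (out of 4)
comb type: Rr × Rr → 1 RR, 2 Rr, 1 rr → 3 R_ : 1 rr (out of 4)
Looking for: black (B_) and rose (R_)
P(black) = 2/4, P(rose) = 3/4
P(both) = 2/4 × 3/4 = 6/16 = 3/8
Expected count = 3/8 × 576 = 216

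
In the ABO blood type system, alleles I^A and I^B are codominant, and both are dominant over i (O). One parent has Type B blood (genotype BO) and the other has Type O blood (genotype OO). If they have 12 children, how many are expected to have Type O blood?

Cross: BO × OO
Possible offspring genotypes: 2 BO, 2 OO
Blood type counts: 2 Type B, 2 Type O
Probability of Type O: 2/4 = 1/2
Expected count = 1/2 × 12 = 6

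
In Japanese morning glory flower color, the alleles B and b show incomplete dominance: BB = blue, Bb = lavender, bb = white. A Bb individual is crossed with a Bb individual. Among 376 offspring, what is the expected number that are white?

Punnett square for Bb × Bb:
Offspring genotypes: 1 BB, 2 Bb, 1 bb
Phenotype counts: 1 blue, 2 lavender, 1 white
white: 1 out of 4 → fraction 1/4
Expected count = 1/4 × 376 = 94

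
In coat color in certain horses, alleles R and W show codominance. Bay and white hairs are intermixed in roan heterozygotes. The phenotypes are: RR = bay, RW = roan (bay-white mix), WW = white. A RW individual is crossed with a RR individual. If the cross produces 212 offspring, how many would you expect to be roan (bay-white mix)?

Punnett square for RW × RR:
Offspring genotypes: 2 RR, 2 RW
Phenotype counts: 2 bay, 2 roan (bay-white mix)
roan (bay-white mix): 2 out of 4 → fraction 1/2
Expected count = 1/2 × 212 = 106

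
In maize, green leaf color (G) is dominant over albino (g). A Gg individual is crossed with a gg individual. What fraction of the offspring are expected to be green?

Punnett square for Gg × gg:
Offspring genotypes: 2 Gg, 2 gg
green: 2, albino: 2
green: 2 out of 4
Probability: 2/4 = 1/2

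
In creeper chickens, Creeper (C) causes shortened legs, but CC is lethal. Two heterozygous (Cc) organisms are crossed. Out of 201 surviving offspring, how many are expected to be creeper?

Cross: Cc × Cc
Punnett square offspring (before lethality): 1 CC, 2 Cc, 1 cc
The CC genotype is lethal (embryos die); surviving offspring: 2 Cc, 1 cc
creeper: 2 out of 3 → fraction 2/3
Expected count = 2/3 × 201 = 134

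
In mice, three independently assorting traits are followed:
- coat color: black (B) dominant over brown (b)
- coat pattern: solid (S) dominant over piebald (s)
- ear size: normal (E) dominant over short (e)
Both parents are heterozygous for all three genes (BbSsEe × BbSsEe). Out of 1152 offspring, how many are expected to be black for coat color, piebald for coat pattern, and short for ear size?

Trihybrid cross: BbSsEe × BbSsEe
Each trait segregates independently with a 3:1 phenotypic ratio, so each gene contributes 3/4 (dominant) or 1/4 (recessive).
Target: black (coat color), piebald (coat pattern), short (ear size)
Probability = product of independent per-trait probabilities
= 3/4 × 1/4 × 1/4 = 3/64
Expected count = 3/64 × 1152 = 54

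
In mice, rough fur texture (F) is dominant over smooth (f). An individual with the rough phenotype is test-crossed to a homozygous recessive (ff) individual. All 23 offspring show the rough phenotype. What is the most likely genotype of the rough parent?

Test cross: ? × ff
All offspring are rough.
If the unknown parent were heterozygous (Ff), about half of 23 offspring would be smooth; none are. The unknown parent is most likely homozygous dominant (FF).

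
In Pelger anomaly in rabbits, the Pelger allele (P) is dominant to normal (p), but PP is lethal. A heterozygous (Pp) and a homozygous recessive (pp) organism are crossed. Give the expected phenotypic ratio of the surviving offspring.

Cross: Pp × pp
Punnett square offspring (before lethality): 2 Pp, 2 pp
No PP offspring are produced in this cross.
Ratio: 1 Pelger : 1 normal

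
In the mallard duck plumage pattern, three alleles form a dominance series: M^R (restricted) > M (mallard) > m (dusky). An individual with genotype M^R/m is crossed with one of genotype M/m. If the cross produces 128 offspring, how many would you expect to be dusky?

Cross: M^R/m × M/m
Allele dominance: M^R > M > m
Offspring genotypes: 1 M^R/M, 1 M^R/m, 1 M/m, 1 m/m
Phenotype counts: 2 restricted, 1 mallard, 1 dusky
dusky: 1 out of 4 → fraction 1/4
Expected count = 1/4 × 128 = 32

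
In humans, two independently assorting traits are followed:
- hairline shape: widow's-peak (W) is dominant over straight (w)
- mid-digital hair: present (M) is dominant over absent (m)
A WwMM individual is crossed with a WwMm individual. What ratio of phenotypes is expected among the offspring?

Dihybrid cross WwMM × WwMm — consider each gene separately:
hairline shape: Ww × Ww → 1 WW, 2 Ww, 1 ww → 3 W_ : 1 ww (out of 4)
mid-digital hair: MM × Mm → 2 MM, 2 Mm → 4 M_ (out of 4)
Combine (counts out of 4 × 4 = 16): widow's-peak/present (W_M_) = 3×4 = 12; straight/present (wwM_) = 1×4 = 4
Phenotype counts (out of 16): 12 widow's-peak/present, 4 straight/present
Ratio: 3 widow's-peak/present : 1 straight/present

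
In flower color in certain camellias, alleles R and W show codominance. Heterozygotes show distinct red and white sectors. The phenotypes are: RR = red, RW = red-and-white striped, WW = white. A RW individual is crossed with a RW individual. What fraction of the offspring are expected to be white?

Punnett square for RW × RW:
Offspring genotypes: 1 RR, 2 RW, 1 WW
Phenotype counts: 1 red, 2 red-and-white striped, 1 white
white: 1 out of 4
Probability: 1/4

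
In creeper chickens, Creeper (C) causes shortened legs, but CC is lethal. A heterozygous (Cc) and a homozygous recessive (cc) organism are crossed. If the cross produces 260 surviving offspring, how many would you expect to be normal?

Cross: Cc × cc
Punnett square offspring (before lethality): 2 Cc, 2 cc
No CC offspring are produced in this cross.
normal: 2 out of 4 → fraction 1/2
Expected count = 1/2 × 260 = 130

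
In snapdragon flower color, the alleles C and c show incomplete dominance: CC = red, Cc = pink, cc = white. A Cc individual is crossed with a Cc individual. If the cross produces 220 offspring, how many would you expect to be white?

Punnett square for Cc × Cc:
Offspring genotypes: 1 CC, 2 Cc, 1 cc
Phenotype counts: 1 red, 2 pink, 1 white
white: 1 out of 4 → fraction 1/4
Expected count = 1/4 × 220 = 55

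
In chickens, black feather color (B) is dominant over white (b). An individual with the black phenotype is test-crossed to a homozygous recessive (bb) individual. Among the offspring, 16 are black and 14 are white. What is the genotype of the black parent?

Test cross: ? × bb
Offspring: 16 black, 14 white — approximately 1:1.
A 1:1 ratio in a test cross indicates the unknown parent is heterozygous (Bb).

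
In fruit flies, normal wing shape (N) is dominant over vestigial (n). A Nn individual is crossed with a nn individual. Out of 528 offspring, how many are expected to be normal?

Punnett square for Nn × nn:
Offspring genotypes: 2 Nn, 2 nn
normal: 2, vestigial: 2
normal: 2 out of 4 → fraction 1/2
Expected count = 1/2 × 528 = 264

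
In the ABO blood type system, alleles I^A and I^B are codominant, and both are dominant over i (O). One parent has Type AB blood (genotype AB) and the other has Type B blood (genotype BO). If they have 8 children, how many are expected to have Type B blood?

Cross: AB × BO
Possible offspring genotypes: 1 AB, 1 AO, 1 BB, 1 BO
Blood type counts: 1 Type AB, 1 Type A, 2 Type B
Probability of Type B: 2/4 = 1/2
Expected count = 1/2 × 8 = 4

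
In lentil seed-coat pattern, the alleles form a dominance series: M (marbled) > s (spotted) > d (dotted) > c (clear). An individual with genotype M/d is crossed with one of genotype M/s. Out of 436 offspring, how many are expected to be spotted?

Cross: M/d × M/s
Allele dominance: M > s > d > c
Offspring genotypes: 1 M/M, 1 M/s, 1 M/d, 1 s/d
Phenotype counts: 3 marbled, 1 spotted
spotted: 1 out of 4 → fraction 1/4
Expected count = 1/4 × 436 = 109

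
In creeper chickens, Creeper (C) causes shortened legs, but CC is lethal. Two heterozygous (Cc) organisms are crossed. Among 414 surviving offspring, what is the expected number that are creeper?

Cross: Cc × Cc
Punnett square offspring (before lethality): 1 CC, 2 Cc, 1 cc
The CC genotype is lethal (embryos die); surviving offspring: 2 Cc, 1 cc
creeper: 2 out of 3 → fraction 2/3
Expected count = 2/3 × 414 = 276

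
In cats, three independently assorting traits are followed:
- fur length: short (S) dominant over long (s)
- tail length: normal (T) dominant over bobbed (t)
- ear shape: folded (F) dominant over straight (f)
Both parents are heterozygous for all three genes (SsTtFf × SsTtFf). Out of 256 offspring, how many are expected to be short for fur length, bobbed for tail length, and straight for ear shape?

Trihybrid cross: SsTtFf × SsTtFf
Each trait segregates independently with a 3:1 phenotypic ratio, so each gene contributes 3/4 (dominant) or 1/4 (recessive).
Target: short (fur length), bobbed (tail length), straight (ear shape)
Probability = product of independent per-trait probabilities
= 3/4 × 1/4 × 1/4 = 3/64
Expected count = 3/64 × 256 = 12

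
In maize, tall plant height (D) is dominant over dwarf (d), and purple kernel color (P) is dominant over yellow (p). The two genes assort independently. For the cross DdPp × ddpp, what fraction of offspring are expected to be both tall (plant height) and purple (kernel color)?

Dihybrid cross DdPp × ddpp — consider each gene separately:
plant height: Dd × dd → 2 Dd, 2 dd → 2 D_ : 2 dd (out of 4)
kernel color: Pp × pp → 2 Pp, 2 pp → 2 P_ : 2 pp (out of 4)
Looking for: tall (D_) and purple (P_)
P(tall) = 2/4, P(purple) = 2/4
P(both) = 2/4 × 2/4 = 4/16 = 1/4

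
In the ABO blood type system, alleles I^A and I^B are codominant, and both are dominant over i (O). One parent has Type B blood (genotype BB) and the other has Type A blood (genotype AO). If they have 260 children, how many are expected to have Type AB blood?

Cross: BB × AO
Possible offspring genotypes: 2 AB, 2 BO
Blood type counts: 2 Type AB, 2 Type B
Probability of Type AB: 2/4 = 1/2
Expected count = 1/2 × 260 = 130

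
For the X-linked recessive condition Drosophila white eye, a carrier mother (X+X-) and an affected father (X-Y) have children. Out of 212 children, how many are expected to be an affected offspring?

Cross: X+X- × X-Y
Offspring: 1 X+X-, 1 X+Y, 1 X-X-, 1 X-Y
Probability of an affected offspring: 2/4 = 1/2
Expected count = 1/2 × 212 = 106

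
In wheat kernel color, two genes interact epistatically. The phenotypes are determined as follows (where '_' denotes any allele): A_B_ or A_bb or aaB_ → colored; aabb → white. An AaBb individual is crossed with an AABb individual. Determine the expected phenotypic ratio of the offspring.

Cross: AaBb × AABb — consider each gene separately:
A gene: Aa × AA → 2 AA, 2 Aa → 4 A_ (out of 4)
B gene: Bb × Bb → 1 BB, 2 Bb, 1 bb → 3 B_ : 1 bb (out of 4)
Genotype classes (out of 4 × 4 = 16): A_B_ = 4×3 = 12; A_bb = 4×1 = 4
Apply the phenotype rules: A_B_ (12) + A_bb (4) → colored
Phenotype counts (out of 16): 16 colored
Ratio: all colored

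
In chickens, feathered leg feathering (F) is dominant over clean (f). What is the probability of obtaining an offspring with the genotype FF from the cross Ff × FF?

Punnett square for Ff × FF:
Offspring genotypes: 2 FF, 2 Ff
Total offspring: 4
Count with target: 2
Probability: 2/4 = 1/2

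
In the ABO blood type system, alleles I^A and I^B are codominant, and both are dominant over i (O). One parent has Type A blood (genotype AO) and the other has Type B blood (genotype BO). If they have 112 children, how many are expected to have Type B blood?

Cross: AO × BO
Possible offspring genotypes: 1 AB, 1 AO, 1 BO, 1 OO
Blood type counts: 1 Type AB, 1 Type A, 1 Type B, 1 Type O
Probability of Type B: 1/4
Expected count = 1/4 × 112 = 28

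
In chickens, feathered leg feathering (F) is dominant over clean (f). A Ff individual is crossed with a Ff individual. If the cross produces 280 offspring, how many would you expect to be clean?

Punnett square for Ff × Ff:
Offspring genotypes: 1 FF, 2 Ff, 1 ff
feathered: 3, clean: 1
clean: 1 out of 4 → fraction 1/4
Expected count = 1/4 × 280 = 70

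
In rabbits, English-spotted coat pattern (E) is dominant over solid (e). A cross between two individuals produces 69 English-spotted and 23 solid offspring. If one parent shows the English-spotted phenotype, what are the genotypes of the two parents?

Observed offspring: 69 English-spotted, 23 solid
The observed ratio simplifies to 3:1. Solid (ee) offspring appear, so each parent must contribute one e allele. The parent stated to show English-spotted carries E, so it is Ee. The other parent is then either Ee or ee: Ee × ee would give a 1:1 split, whereas Ee × Ee gives 3:1 — matching the data. So both parents are heterozygous (Ee × Ee).
Parent genotypes: Ee × Ee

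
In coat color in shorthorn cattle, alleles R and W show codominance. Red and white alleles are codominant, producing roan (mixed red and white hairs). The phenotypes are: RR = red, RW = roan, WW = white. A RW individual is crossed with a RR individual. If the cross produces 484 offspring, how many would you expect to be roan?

Punnett square for RW × RR:
Offspring genotypes: 2 RR, 2 RW
Phenotype counts: 2 red, 2 roan
roan: 2 out of 4 → fraction 1/2
Expected count = 1/2 × 484 = 242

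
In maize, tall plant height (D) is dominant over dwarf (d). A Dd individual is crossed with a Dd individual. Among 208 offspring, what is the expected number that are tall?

Punnett square for Dd × Dd:
Offspring genotypes: 1 DD, 2 Dd, 1 dd
tall: 3, dwarf: 1
tall: 3 out of 4 → fraction 3/4
Expected count = 3/4 × 208 = 156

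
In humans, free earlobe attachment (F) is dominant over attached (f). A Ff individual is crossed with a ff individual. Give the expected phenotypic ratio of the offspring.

Punnett square for Ff × ff:
Offspring genotypes: 2 Ff, 2 ff
free: 2, attached: 2
Ratio: 1:1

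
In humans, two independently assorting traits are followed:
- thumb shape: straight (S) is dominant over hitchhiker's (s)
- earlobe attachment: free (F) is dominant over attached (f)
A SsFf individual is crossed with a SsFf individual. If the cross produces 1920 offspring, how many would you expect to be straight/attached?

Dihybrid cross SsFf × SsFf — consider each gene separately:
thumb shape: Ss × Ss → 1 SS, 2 Ss, 1 ss → 3 S_ : 1 ss (out of 4)
earlobe attachment: Ff × Ff → 1 FF, 2 Ff, 1 ff → 3 F_ : 1 ff (out of 4)
Combine (counts out of 4 × 4 = 16): straight/free (S_F_) = 3×3 = 9; straight/attached (S_ff) = 3×1 = 3; hitchhiker's/free (ssF_) = 1×3 = 3; hitchhiker's/attached (ssff) = 1×1 = 1
Phenotype counts (out of 16): 9 straight/free, 3 straight/attached, 3 hitchhiker's/free, 1 hitchhiker's/attached
straight/attached: 3 out of 16 → fraction 3/16
Expected count = 3/16 × 1920 = 360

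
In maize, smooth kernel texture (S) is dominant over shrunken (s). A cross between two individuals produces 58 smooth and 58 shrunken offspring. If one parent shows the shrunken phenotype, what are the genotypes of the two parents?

Observed offspring: 58 smooth, 58 shrunken
The observed ratio simplifies to 1:1. One parent shows shrunken, so its genotype must be ss. A 1:1 offspring split requires the other parent to be heterozygous (Ss).
Parent genotypes: ss × Ss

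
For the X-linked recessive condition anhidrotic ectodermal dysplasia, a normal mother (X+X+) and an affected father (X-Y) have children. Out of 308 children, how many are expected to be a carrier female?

Cross: X+X+ × X-Y
Offspring: 2 X+X-, 2 X+Y
Probability of a carrier female: 2/4 = 1/2
Expected count = 1/2 × 308 = 154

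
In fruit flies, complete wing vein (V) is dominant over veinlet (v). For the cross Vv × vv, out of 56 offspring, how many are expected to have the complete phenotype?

Punnett square for Vv × vv:
Offspring genotypes: 2 Vv, 2 vv
Total offspring: 4
Count with target: 2
Probability: 2/4 = 1/2
Expected count = 1/2 × 56 = 28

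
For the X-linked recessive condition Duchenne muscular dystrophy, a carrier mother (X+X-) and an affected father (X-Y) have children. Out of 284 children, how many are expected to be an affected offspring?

Cross: X+X- × X-Y
Offspring: 1 X+X-, 1 X+Y, 1 X-X-, 1 X-Y
Probability of an affected offspring: 2/4 = 1/2
Expected count = 1/2 × 284 = 142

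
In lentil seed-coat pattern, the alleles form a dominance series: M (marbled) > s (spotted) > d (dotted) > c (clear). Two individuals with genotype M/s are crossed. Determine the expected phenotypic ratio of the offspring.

Cross: M/s × M/s
Allele dominance: M > s > d > c
Offspring genotypes: 1 M/M, 2 M/s, 1 s/s
Phenotype counts: 3 marbled, 1 spotted
Ratio: 3 marbled : 1 spotted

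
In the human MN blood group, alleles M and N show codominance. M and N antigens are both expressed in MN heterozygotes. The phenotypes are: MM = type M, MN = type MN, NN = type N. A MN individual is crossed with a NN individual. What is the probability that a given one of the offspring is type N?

Punnett square for MN × NN:
Offspring genotypes: 2 MN, 2 NN
Phenotype counts: 2 type MN, 2 type N
type N: 2 out of 4
Probability: 2/4 = 1/2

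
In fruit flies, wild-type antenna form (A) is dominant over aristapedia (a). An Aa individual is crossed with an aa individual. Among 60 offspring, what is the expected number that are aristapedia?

Punnett square for Aa × aa:
Offspring genotypes: 2 Aa, 2 aa
wild-type: 2, aristapedia: 2
aristapedia: 2 out of 4 → fraction 1/2
Expected count = 1/2 × 60 = 30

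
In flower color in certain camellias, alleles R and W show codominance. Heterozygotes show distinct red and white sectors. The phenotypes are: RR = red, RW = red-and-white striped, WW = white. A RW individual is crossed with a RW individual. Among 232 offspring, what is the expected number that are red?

Punnett square for RW × RW:
Offspring genotypes: 1 RR, 2 RW, 1 WW
Phenotype counts: 1 red, 2 red-and-white striped, 1 white
red: 1 out of 4 → fraction 1/4
Expected count = 1/4 × 232 = 58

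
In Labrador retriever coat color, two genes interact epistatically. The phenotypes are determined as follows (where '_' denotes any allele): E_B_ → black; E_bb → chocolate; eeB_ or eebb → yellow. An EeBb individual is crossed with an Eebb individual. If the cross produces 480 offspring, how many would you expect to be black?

Cross: EeBb × Eebb — consider each gene separately:
E gene: Ee × Ee → 1 EE, 2 Ee, 1 ee → 3 E_ : 1 ee (out of 4)
B gene: Bb × bb → 2 Bb, 2 bb → 2 B_ : 2 bb (out of 4)
Genotype classes (out of 4 × 4 = 16): E_B_ = 3×2 = 6; E_bb = 3×2 = 6; eeB_ = 1×2 = 2; eebb = 1×2 = 2
Apply the phenotype rules: E_B_ (6) → black; E_bb (6) → chocolate; eeB_ (2) + eebb (2) → yellow
Phenotype counts (out of 16): 6 black, 6 chocolate, 4 yellow
black: 6 out of 16 → fraction 3/8
Expected count = 3/8 × 480 = 180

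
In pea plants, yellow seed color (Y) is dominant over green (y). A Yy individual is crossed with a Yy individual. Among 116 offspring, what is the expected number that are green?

Punnett square for Yy × Yy:
Offspring genotypes: 1 YY, 2 Yy, 1 yy
yellow: 3, green: 1
green: 1 out of 4 → fraction 1/4
Expected count = 1/4 × 116 = 29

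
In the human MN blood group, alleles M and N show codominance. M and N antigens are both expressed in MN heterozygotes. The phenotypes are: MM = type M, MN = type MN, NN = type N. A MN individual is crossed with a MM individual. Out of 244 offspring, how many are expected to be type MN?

Punnett square for MN × MM:
Offspring genotypes: 2 MM, 2 MN
Phenotype counts: 2 type M, 2 type MN
type MN: 2 out of 4 → fraction 1/2
Expected count = 1/2 × 244 = 122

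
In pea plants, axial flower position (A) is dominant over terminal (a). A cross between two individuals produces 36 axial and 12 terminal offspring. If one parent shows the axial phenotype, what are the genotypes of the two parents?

Observed offspring: 36 axial, 12 terminal
The observed ratio simplifies to 3:1. Terminal (aa) offspring appear, so each parent must contribute one a allele. The parent stated to show axial carries A, so it is Aa. The other parent is then either Aa or aa: Aa × aa would give a 1:1 split, whereas Aa × Aa gives 3:1 — matching the data. So both parents are heterozygous (Aa × Aa).
Parent genotypes: Aa × Aa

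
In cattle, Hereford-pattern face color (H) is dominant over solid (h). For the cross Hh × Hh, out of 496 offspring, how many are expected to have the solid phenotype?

Punnett square for Hh × Hh:
Offspring genotypes: 1 HH, 2 Hh, 1 hh
Total offspring: 4
Count with target: 1
Probability: 1/4
Expected count = 1/4 × 496 = 124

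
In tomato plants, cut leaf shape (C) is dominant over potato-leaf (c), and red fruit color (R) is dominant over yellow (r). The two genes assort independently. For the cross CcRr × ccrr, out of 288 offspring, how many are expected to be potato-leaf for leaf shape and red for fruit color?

Dihybrid cross CcRr × ccrr — consider each gene separately:
leaf shape: Cc × cc → 2 Cc, 2 cc → 2 C_ : 2 cc (out of 4)
fruit color: Rr × rr → 2 Rr, 2 rr → 2 R_ : 2 rr (out of 4)
Looking for: potato-leaf (cc) and red (R_)
P(potato-leaf) = 2/4, P(red) = 2/4
P(both) = 2/4 × 2/4 = 4/16 = 1/4
Expected count = 1/4 × 288 = 72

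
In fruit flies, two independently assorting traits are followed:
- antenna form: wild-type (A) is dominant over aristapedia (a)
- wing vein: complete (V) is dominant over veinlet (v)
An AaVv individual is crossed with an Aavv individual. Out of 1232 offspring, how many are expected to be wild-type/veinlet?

Dihybrid cross AaVv × Aavv — consider each gene separately:
antenna form: Aa × Aa → 1 AA, 2 Aa, 1 aa → 3 A_ : 1 aa (out of 4)
wing vein: Vv × vv → 2 Vv, 2 vv → 2 V_ : 2 vv (out of 4)
Combine (counts out of 4 × 4 = 16): wild-type/complete (A_V_) = 3×2 = 6; wild-type/veinlet (A_vv) = 3×2 = 6; aristapedia/complete (aaV_) = 1×2 = 2; aristapedia/veinlet (aavv) = 1×2 = 2
Phenotype counts (out of 16): 6 wild-type/complete, 6 wild-type/veinlet, 2 aristapedia/complete, 2 aristapedia/veinlet
wild-type/veinlet: 6 out of 16 → fraction 3/8
Expected count = 3/8 × 1232 = 462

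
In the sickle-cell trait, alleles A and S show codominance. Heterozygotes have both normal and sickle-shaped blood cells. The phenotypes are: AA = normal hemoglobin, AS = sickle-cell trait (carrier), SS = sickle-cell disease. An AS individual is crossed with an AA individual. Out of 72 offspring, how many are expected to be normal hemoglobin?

Punnett square for AS × AA:
Offspring genotypes: 2 AA, 2 AS
Phenotype counts: 2 normal hemoglobin, 2 sickle-cell trait (carrier)
normal hemoglobin: 2 out of 4 → fraction 1/2
Expected count = 1/2 × 72 = 36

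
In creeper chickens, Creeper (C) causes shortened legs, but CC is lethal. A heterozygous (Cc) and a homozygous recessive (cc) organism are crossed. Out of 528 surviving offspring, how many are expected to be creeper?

Cross: Cc × cc
Punnett square offspring (before lethality): 2 Cc, 2 cc
No CC offspring are produced in this cross.
creeper: 2 out of 4 → fraction 1/2
Expected count = 1/2 × 528 = 264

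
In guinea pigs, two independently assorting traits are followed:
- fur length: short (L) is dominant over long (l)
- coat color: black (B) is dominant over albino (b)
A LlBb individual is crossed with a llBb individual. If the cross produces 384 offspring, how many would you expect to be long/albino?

Dihybrid cross LlBb × llBb — consider each gene separately:
fur length: Ll × ll → 2 Ll, 2 ll → 2 L_ : 2 ll (out of 4)
coat color: Bb × Bb → 1 BB, 2 Bb, 1 bb → 3 B_ : 1 bb (out of 4)
Combine (counts out of 4 × 4 = 16): short/black (L_B_) = 2×3 = 6; short/albino (L_bb) = 2×1 = 2; long/black (llB_) = 2×3 = 6; long/albino (llbb) = 2×1 = 2
Phenotype counts (out of 16): 6 short/black, 2 short/albino, 6 long/black, 2 long/albino
long/albino: 2 out of 16 → fraction 1/8
Expected count = 1/8 × 384 = 48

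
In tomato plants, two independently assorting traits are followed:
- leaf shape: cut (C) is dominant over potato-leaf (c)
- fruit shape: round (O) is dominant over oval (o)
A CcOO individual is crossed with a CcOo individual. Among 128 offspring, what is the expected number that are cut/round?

Dihybrid cross CcOO × CcOo — consider each gene separately:
leaf shape: Cc × Cc → 1 CC, 2 Cc, 1 cc → 3 C_ : 1 cc (out of 4)
fruit shape: OO × Oo → 2 OO, 2 Oo → 4 O_ (out of 4)
Combine (counts out of 4 × 4 = 16): cut/round (C_O_) = 3×4 = 12; potato-leaf/round (ccO_) = 1×4 = 4
Phenotype counts (out of 16): 12 cut/round, 4 potato-leaf/round
cut/round: 12 out of 16 → fraction 3/4
Expected count = 3/4 × 128 = 96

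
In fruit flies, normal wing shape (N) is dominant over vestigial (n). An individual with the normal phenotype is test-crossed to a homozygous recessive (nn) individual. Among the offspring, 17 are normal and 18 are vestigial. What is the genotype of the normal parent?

Test cross: ? × nn
Offspring: 17 normal, 18 vestigial — approximately 1:1.
A 1:1 ratio in a test cross indicates the unknown parent is heterozygous (Nn).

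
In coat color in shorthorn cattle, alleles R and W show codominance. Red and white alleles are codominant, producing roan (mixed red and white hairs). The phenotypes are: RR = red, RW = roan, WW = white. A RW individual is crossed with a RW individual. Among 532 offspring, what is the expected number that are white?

Punnett square for RW × RW:
Offspring genotypes: 1 RR, 2 RW, 1 WW
Phenotype counts: 1 red, 2 roan, 1 white
white: 1 out of 4 → fraction 1/4
Expected count = 1/4 × 532 = 133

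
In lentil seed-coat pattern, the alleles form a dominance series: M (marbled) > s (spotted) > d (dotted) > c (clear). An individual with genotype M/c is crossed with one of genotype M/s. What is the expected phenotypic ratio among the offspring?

Cross: M/c × M/s
Allele dominance: M > s > d > c
Offspring genotypes: 1 M/M, 1 M/s, 1 M/c, 1 s/c
Phenotype counts: 3 marbled, 1 spotted
Ratio: 3 marbled : 1 spotted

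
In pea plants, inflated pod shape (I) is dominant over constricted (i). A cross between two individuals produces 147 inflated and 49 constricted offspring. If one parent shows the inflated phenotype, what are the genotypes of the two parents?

Observed offspring: 147 inflated, 49 constricted
The observed ratio simplifies to 3:1. Constricted (ii) offspring appear, so each parent must contribute one i allele. The parent stated to show inflated carries I, so it is Ii. The other parent is then either Ii or ii: Ii × ii would give a 1:1 split, whereas Ii × Ii gives 3:1 — matching the data. So both parents are heterozygous (Ii × Ii).
Parent genotypes: Ii × Ii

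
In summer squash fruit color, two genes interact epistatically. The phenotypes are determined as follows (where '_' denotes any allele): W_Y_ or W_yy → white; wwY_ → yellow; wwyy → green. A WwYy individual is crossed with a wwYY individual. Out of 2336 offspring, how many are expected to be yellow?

Cross: WwYy × wwYY — consider each gene separately:
W gene: Ww × ww → 2 Ww, 2 ww → 2 W_ : 2 ww (out of 4)
Y gene: Yy × YY → 2 YY, 2 Yy → 4 Y_ (out of 4)
Genotype classes (out of 4 × 4 = 16): W_Y_ = 2×4 = 8; wwY_ = 2×4 = 8
Apply the phenotype rules: W_Y_ (8) → white; wwY_ (8) → yellow
Phenotype counts (out of 16): 8 white, 8 yellow
yellow: 8 out of 16 → fraction 1/2
Expected count = 1/2 × 2336 = 1168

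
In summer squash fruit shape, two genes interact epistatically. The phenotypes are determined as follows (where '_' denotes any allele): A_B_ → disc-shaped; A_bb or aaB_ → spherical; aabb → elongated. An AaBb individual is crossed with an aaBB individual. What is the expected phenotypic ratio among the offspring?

Cross: AaBb × aaBB — consider each gene separately:
A gene: Aa × aa → 2 Aa, 2 aa → 2 A_ : 2 aa (out of 4)
B gene: Bb × BB → 2 BB, 2 Bb → 4 B_ (out of 4)
Genotype classes (out of 4 × 4 = 16): A_B_ = 2×4 = 8; aaB_ = 2×4 = 8
Apply the phenotype rules: A_B_ (8) → disc-shaped; aaB_ (8) → spherical
Phenotype counts (out of 16): 8 disc-shaped, 8 spherical
Ratio: 1 disc-shaped : 1 spherical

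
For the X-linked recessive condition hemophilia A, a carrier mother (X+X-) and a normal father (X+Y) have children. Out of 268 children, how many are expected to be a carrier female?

Cross: X+X- × X+Y
Offspring: 1 X+X+, 1 X+Y, 1 X+X-, 1 X-Y
Probability of a carrier female: 1/4
Expected count = 1/4 × 268 = 67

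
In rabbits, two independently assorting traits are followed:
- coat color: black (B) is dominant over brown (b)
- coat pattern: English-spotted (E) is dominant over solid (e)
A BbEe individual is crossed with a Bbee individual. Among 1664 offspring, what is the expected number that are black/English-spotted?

Dihybrid cross BbEe × Bbee — consider each gene separately:
coat color: Bb × Bb → 1 BB, 2 Bb, 1 bb → 3 B_ : 1 bb (out of 4)
coat pattern: Ee × ee → 2 Ee, 2 ee → 2 E_ : 2 ee (out of 4)
Combine (counts out of 4 × 4 = 16): black/English-spotted (B_E_) = 3×2 = 6; black/solid (B_ee) = 3×2 = 6; brown/English-spotted (bbE_) = 1×2 = 2; brown/solid (bbee) = 1×2 = 2
Phenotype counts (out of 16): 6 black/English-spotted, 6 black/solid, 2 brown/English-spotted, 2 brown/solid
black/English-spotted: 6 out of 16 → fraction 3/8
Expected count = 3/8 × 1664 = 624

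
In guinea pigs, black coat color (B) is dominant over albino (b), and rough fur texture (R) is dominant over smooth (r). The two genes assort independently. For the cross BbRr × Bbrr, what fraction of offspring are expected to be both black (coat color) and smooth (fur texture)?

Dihybrid cross BbRr × Bbrr — consider each gene separately:
coat color: Bb × Bb → 1 BB, 2 Bb, 1 bb → 3 B_ : 1 bb (out of 4)
fur texture: Rr × rr → 2 Rr, 2 rr → 2 R_ : 2 rr (out of 4)
Looking for: black (B_) and smooth (rr)
P(black) = 3/4, P(smooth) = 2/4
P(both) = 3/4 × 2/4 = 6/16 = 3/8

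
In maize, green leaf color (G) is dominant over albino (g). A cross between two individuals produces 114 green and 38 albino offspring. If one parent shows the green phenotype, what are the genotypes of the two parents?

Observed offspring: 114 green, 38 albino
The observed ratio simplifies to 3:1. Albino (gg) offspring appear, so each parent must contribute one g allele. The parent stated to show green carries G, so it is Gg. The other parent is then either Gg or gg: Gg × gg would give a 1:1 split, whereas Gg × Gg gives 3:1 — matching the data. So both parents are heterozygous (Gg × Gg).
Parent genotypes: Gg × Gg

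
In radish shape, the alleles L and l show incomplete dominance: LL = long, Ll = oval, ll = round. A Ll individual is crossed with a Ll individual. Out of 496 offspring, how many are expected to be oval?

Punnett square for Ll × Ll:
Offspring genotypes: 1 LL, 2 Ll, 1 ll
Phenotype counts: 1 long, 2 oval, 1 round
oval: 2 out of 4 → fraction 1/2
Expected count = 1/2 × 496 = 248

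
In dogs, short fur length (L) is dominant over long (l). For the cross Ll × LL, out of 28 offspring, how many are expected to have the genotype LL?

Punnett square for Ll × LL:
Offspring genotypes: 2 LL, 2 Ll
Total offspring: 4
Count with target: 2
Probability: 2/4 = 1/2
Expected count = 1/2 × 28 = 14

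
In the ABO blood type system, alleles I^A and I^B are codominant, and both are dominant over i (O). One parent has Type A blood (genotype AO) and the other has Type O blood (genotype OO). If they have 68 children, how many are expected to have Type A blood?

Cross: AO × OO
Possible offspring genotypes: 2 AO, 2 OO
Blood type counts: 2 Type A, 2 Type O
Probability of Type A: 2/4 = 1/2
Expected count = 1/2 × 68 = 34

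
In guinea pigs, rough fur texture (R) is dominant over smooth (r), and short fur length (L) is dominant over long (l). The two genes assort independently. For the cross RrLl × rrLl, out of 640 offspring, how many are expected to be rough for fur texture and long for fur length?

Dihybrid cross RrLl × rrLl — consider each gene separately:
fur texture: Rr × rr → 2 Rr, 2 rr → 2 R_ : 2 rr (out of 4)
fur length: Ll × Ll → 1 LL, 2 Ll, 1 ll → 3 L_ : 1 ll (out of 4)
Looking for: rough (R_) and long (ll)
P(rough) = 2/4, P(long) = 1/4
P(both) = 2/4 × 1/4 = 2/16 = 1/8
Expected count = 1/8 × 640 = 80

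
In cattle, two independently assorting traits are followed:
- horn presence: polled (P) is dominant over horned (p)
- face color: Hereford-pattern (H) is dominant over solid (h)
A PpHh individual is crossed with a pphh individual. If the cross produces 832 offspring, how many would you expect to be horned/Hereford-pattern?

Dihybrid cross PpHh × pphh — consider each gene separately:
horn presence: Pp × pp → 2 Pp, 2 pp → 2 P_ : 2 pp (out of 4)
face color: Hh × hh → 2 Hh, 2 hh → 2 H_ : 2 hh (out of 4)
Combine (counts out of 4 × 4 = 16): polled/Hereford-pattern (P_H_) = 2×2 = 4; polled/solid (P_hh) = 2×2 = 4; horned/Hereford-pattern (ppH_) = 2×2 = 4; horned/solid (pphh) = 2×2 = 4
Phenotype counts (out of 16): 4 polled/Hereford-pattern, 4 polled/solid, 4 horned/Hereford-pattern, 4 horned/solid
horned/Hereford-pattern: 4 out of 16 → fraction 1/4
Expected count = 1/4 × 832 = 208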